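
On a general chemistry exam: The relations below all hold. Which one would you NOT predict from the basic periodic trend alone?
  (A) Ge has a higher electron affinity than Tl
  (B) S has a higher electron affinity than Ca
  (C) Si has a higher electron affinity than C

(C)

The general trend: electron affinity increases across a period and decreases down a group.
(A) Ge (period 4, group 14) vs Tl (period 6, group 13): the stated order agrees with the simple trend.
(B) S (period 3, group 16) vs Ca (period 4, group 2): the stated order agrees with the simple trend.
(C) Si (period 3, group 14) vs C (period 2, group 14): the stated order contradicts the simple trend.
The exception is (C): Si's larger, more diffuse 3p orbitals accept an added electron slightly more readily than C's compact 2p.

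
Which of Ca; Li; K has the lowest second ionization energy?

Ca

After 1 electron has been removed, what remains? Ca⁺ still has 1 valence electron; Li⁺ is the bare [He] core; K⁺ is the bare [Ar] core.
Pulling an electron out of a noble-gas core costs far more than removing a remaining valence electron, so K and Li sit at the high end of IE_2.
Tabulated IE_2 (kJ/mol): Ca 1145, Li 7298, K 3052.
Overall IE_2 order: Ca < K < Li.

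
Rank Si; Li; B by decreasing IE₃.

Li > B > Si

The third ionization energy removes an electron from the +2 ion. For each element: Si²⁺ still has 2 valence electrons; Li²⁺ is already 1 electron into the core; B²⁺ still has 1 valence electron.
Core electrons are held far more tightly than valence electrons, so Li tops the IE_3 order.
Valence configurations: Si²⁺ [Ne]3s², B²⁺ [He]2s¹.
Tabulated IE_3 (kJ/mol): Si 3232, Li 11815, B 3660.
Putting it together, IE_3: Si < B < Li.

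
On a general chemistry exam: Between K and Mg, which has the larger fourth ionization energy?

The fourth ionization energy removes an electron from the +3 ion. For each element: K³⁺ is already 2 electrons into the core; Mg³⁺ is already 1 electron into the core.
All of these are removing an electron from a noble-gas core or deeper; the smaller core (lower principal quantum number) is held far more tightly, and within a period the higher nuclear charge binds the same core more tightly.
Tabulated IE_4 (kJ/mol): K 5877, Mg 10543.
Hence IE_4: K < Mg.

Mg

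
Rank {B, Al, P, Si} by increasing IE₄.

IE_4 is the cost of taking one more electron from the +3 cation: B³⁺ is the bare [He] core; Al³⁺ is the bare [Ne] core; P³⁺ still has 2 valence electrons; Si³⁺ still has 1 valence electron.
Pulling an electron out of a noble-gas core costs far more than removing a remaining valence electron, so Al and B sit at the high end of IE_4.
Valence configurations: P³⁺ [Ne]3s², Si³⁺ [Ne]3s¹.
The numbers (kJ/mol): B 25026, Al 11577, P 4964, Si 4356.
Overall IE_4 order: Si < P < Al < B.

Si < P < Al < B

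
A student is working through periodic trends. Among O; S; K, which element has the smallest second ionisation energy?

S

Consider each +1 ion: O⁺ still has 5 valence electrons; S⁺ still has 5 valence electrons; K⁺ is the bare [Ar] core.
Usually core removal costs more than valence removal, but here the competition is close: a tightly held n=2 valence electron can cost more to remove than an n=3 core electron, so the actual values have to decide it.
Valence configurations: O⁺ [He]2s²2p³, S⁺ [Ne]3s²3p³.
Tabulated IE_2 (kJ/mol): O 3388, S 2252, K 3052.
Overall IE_2 order: S < K < O.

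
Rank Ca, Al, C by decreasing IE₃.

Ca > C > Al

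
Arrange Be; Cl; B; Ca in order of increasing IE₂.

IE_2 is the cost of taking one more electron from the +1 cation: Be⁺ still has 1 valence electron; Cl⁺ still has 6 valence electrons; B⁺ still has 2 valence electrons; Ca⁺ still has 1 valence electron.
All are still removing valence electrons, so compare the +1 ions as you would atoms: IE_2 generally rises across a period (higher Z_eff) and falls down a group (larger shell), subject to the usual subshell exceptions.
Valence configurations: Be⁺ [He]2s¹, Cl⁺ [Ne]3s²3p⁴, B⁺ [He]2s², Ca⁺ [Ar]4s¹.
Approximate IE_2 values (kJ/mol): Be 1757, Cl 2298, B 2427, Ca 1145.
Hence IE_2: Ca < Be < Cl < B.

Ca < Be < Cl < B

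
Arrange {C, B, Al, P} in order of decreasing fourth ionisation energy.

B > Al > C > P

IE_4 is the cost of taking one more electron from the +3 cation: C³⁺ still has 1 valence electron; B³⁺ is the bare [He] core; Al³⁺ is the bare [Ne] core; P³⁺ still has 2 valence electrons.
Pulling an electron out of a noble-gas core costs far more than removing a remaining valence electron, so Al and B sit at the high end of IE_4.
Valence configurations: C³⁺ [He]2s¹, P³⁺ [Ne]3s².
Approximate IE_4 values (kJ/mol): C 6223, B 25026, Al 11577, P 4964.
Overall IE_4 order: P < C < Al < B.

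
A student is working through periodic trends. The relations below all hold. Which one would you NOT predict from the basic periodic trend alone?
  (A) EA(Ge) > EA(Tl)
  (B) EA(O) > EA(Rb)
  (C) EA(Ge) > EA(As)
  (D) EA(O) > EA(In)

(C)

The general trend: electron affinity increases across a period and decreases down a group.
(A) Ge (period 4, group 14) vs Tl (period 6, group 13): the stated order agrees with the simple trend.
(B) O (period 2, group 16) vs Rb (period 5, group 1): the stated order agrees with the simple trend.
(C) Ge (period 4, group 14) vs As (period 4, group 15): the stated order contradicts the simple trend.
(D) O (period 2, group 16) vs In (period 5, group 13): the stated order agrees with the simple trend.
The exception is (C): adding an electron to As's half-filled 4p³ is unfavourable, so Ge (4p²) has the more exothermic EA.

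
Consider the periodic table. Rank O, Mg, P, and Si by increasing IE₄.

Si < P < O < Mg

After 3 electrons have been removed, what remains? O³⁺ still has 3 valence electrons; Mg³⁺ is already 1 electron into the core; P³⁺ still has 2 valence electrons; Si³⁺ still has 1 valence electron.
Breaking into a closed-shell core is much more expensive than removing a leftover valence electron — Mg has the largest IE_4 here.
Valence configurations: O³⁺ [He]2s²2p¹, P³⁺ [Ne]3s², Si³⁺ [Ne]3s¹.
Approximate IE_4 values (kJ/mol): O 7469, Mg 10543, P 4964, Si 4356.
Overall IE_4 order: Si < P < O < Mg.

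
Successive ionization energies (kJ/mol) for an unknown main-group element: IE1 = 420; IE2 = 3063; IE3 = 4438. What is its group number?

Group 1

Look for the largest jump between consecutive ionization energies: IE2/IE1 ≈ 7.3, far larger than any earlier ratio.
That jump marks the point where a core electron is being removed. So the atom has 1 valence electron.
A main-group element with 1 valence electron is in group 1.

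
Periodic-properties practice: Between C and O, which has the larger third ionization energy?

O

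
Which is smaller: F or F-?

F

Forming F- adds 1 electron to F. More electron–electron repulsion in the same shell, with unchanged nuclear charge, lets the cloud expand.
An anion is larger than its parent atom: F- > F.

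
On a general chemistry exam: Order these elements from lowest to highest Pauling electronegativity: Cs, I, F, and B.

Cs < B < I < F

B is in period 2, group 13; F is in period 2, group 17; I is in period 5, group 17; Cs is in period 6, group 1.
Smaller atoms with higher effective nuclear charge are more electronegative.
These span different periods and groups, so the two trends combine.
B > Cs: relative to Cs, both the across-period and down-group shifts push B's electronegativity up.
I > B: the two effects oppose for this pair; the across-period effect wins (2.66 vs 2.04).
F > I: they share group 17; the group trend gives F the larger value.
For reference (Pauling): B 2.04, F 3.98, I 2.66, Cs 0.79.
So from lowest to highest: Cs < B < I < F.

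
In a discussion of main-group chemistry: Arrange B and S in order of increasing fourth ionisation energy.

IE_4 is the cost of taking one more electron from the +3 cation: B³⁺ is the bare [He] core; S³⁺ still has 3 valence electrons.
Pulling an electron out of a noble-gas core costs far more than removing a remaining valence electron, so B sits at the high end of IE_4.
Approximate IE_4 values (kJ/mol): B 25026, S 4556.
Overall IE_4 order: S < B.

S < B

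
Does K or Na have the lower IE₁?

K

Na is in period 3, group 1; K is in period 4, group 1.
Across a period the outer electron is held more tightly (higher IE₁); down a group it sits in a higher shell, more shielded, and comes off more easily.
All are in group 1, so first ionization energy increases up the group.
So K has the lower IE₁ (K < Na).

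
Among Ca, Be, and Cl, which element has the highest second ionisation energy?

Cl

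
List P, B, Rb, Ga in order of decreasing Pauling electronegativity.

P > B > Ga > Rb

B is in period 2, group 13; P is in period 3, group 15; Ga is in period 4, group 13; Rb is in period 5, group 1.
Smaller atoms with higher effective nuclear charge are more electronegative.
Here both period and group differ, so the two effects have to be weighed against each other.
Ga > Rb: both effects reinforce here, so Ga is clearly the higher of the two.
B > Ga: they share group 13; the group trend gives B the larger value.
P > B: the two effects oppose for this pair; the across-period effect wins (2.19 vs 2.04).
Tabulated electronegativity (Pauling): B 2.04, P 2.19, Ga 1.81, Rb 0.82.
So from highest to lowest: P > B > Ga > Rb.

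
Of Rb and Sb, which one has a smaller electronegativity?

Rb

Rb is in period 5, group 1; Sb is in period 5, group 15.
EN rises left→right (higher Z_eff, smaller atoms) and falls top→bottom (larger, more shielded atoms).
All lie in period 5, so electronegativity increases left to right.
So Rb has the smaller electronegativity (Rb < Sb).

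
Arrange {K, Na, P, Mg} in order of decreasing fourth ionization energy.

Mg, Na, K, P

Consider each +3 ion: K³⁺ is already 2 electrons into the core; Na³⁺ is already 2 electrons into the core; P³⁺ still has 2 valence electrons; Mg³⁺ is already 1 electron into the core.
Pulling an electron out of a noble-gas core costs far more than removing a remaining valence electron, so K, Na and Mg sit at the high end of IE_4.
The numbers (kJ/mol): K 5877, Na 9543, P 4964, Mg 10543.
Overall IE_4 order: P < K < Na < Mg.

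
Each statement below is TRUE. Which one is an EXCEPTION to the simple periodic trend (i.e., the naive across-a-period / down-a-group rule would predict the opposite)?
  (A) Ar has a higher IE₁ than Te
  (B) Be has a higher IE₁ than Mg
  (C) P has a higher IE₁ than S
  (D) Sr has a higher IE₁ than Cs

(C)

The general trend: IE₁ increases across a period and decreases down a group.
(A) Ar (period 3, group 18) vs Te (period 5, group 16): the stated order agrees with the simple trend.
(B) Be (period 2, group 2) vs Mg (period 3, group 2): the stated order agrees with the simple trend.
(C) P (period 3, group 15) vs S (period 3, group 16): the stated order contradicts the simple trend.
(D) Sr (period 5, group 2) vs Cs (period 6, group 1): the stated order agrees with the simple trend.
The exception is (C): S (3p⁴) ionizes more easily than half-filled P (3p³) because the paired 3p electron in S is pushed out by e⁻–e⁻ repulsion.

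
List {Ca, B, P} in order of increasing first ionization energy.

Ca < B < P

B is in period 2, group 13; P is in period 3, group 15; Ca is in period 4, group 2.
First ionization energy rises across a period (greater Z_eff holds electrons more tightly) and falls down a group (valence electrons are farther from the nucleus).
These span different periods and groups, so the two trends combine.
B > Ca: relative to Ca, both the across-period and down-group shifts push B's first ionization energy up.
P > B: period and group pull opposite ways; the across-period shift dominates (1012 vs 801 kJ/mol).
For reference (kJ/mol): B 801, P 1012, Ca 590.
So from lowest to highest: Ca < B < P.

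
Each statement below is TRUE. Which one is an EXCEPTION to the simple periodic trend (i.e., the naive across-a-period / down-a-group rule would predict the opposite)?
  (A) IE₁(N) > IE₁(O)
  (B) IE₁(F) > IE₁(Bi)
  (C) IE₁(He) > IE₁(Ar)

The general trend: IE₁ increases across a period and decreases down a group.
(A) N (period 2, group 15) vs O (period 2, group 16): the stated order contradicts the simple trend.
(B) F (period 2, group 17) vs Bi (period 6, group 15): the stated order agrees with the simple trend.
(C) He (period 1, group 18) vs Ar (period 3, group 18): the stated order agrees with the simple trend.
The exception is (A): pairing an electron in O's 2p⁴ costs repulsion energy, so O ionizes more easily than half-filled N (2p³).

(A)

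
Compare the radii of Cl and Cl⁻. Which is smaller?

Forming Cl⁻ adds 1 electron to Cl. More electron–electron repulsion in the same shell, with unchanged nuclear charge, lets the cloud expand.
An anion is larger than its parent atom: Cl⁻ > Cl.

Cl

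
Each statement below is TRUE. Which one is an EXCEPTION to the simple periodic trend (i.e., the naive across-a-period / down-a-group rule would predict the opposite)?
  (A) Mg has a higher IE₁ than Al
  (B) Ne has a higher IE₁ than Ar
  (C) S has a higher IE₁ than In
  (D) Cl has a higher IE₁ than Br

(A)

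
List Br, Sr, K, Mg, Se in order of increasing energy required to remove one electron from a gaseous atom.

Across a period the outer electron is held more tightly (higher IE₁); down a group it sits in a higher shell, more shielded, and comes off more easily.
These span different periods and groups, so the two trends combine.
Sr > K: the two effects oppose for this pair; the across-period effect wins (550 vs 419 kJ/mol).
Mg > Sr: they share group 2; the group trend gives Mg the larger value.
Se > Mg: period and group pull opposite ways; the across-period shift dominates (941 vs 738 kJ/mol).
Br > Se: both are in period 4; the period trend gives Br the larger value.
Tabulated first ionization energy (kJ/mol): Mg 738, K 419, Se 941, Br 1140, Sr 550.
So from lowest to highest: K < Sr < Mg < Se < Br.

K < Sr < Mg < Se < Br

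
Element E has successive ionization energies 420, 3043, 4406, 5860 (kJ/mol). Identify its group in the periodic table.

Group 1

Look for the largest jump between consecutive ionization energies: IE2/IE1 ≈ 7.2, far larger than any earlier ratio.
That jump marks the point where a core electron is being removed. So the atom has 1 valence electron.
A main-group element with 1 valence electron is in group 1.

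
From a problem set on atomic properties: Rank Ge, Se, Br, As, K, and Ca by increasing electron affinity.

Atoms with high Z_eff and room in the valence shell (especially the halogens) have the most exothermic electron affinities.
All lie in period 4; the across-period trend (electron affinity increases left to right) applies, with the exception below.
Note the exception: K has a higher electron affinity than Ca, contrary to the simple trend — adding an electron to Ca (ns²) has to open a new, higher-energy np subshell, which is unfavourable.
Note the exception: Ge has a higher electron affinity than As, contrary to the simple trend — adding an electron to As's half-filled 4p³ is unfavourable, so Ge (4p²) has the more exothermic EA.
For reference (kJ/mol): K 48, Ca 2, Ge 119, As 78, Se 195, Br 325.
So from lowest to highest: Ca < K < As < Ge < Se < Br.

Ca, K, As, Ge, Se, Br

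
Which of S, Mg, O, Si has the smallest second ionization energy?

Mg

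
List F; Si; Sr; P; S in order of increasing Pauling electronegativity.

EN rises left→right (higher Z_eff, smaller atoms) and falls top→bottom (larger, more shielded atoms).
Here both period and group differ, so the two effects have to be weighed against each other.
Si > Sr: both effects reinforce here, so Si is clearly the higher of the two.
P > Si: both are in period 3; the period trend gives P the larger value.
S > P: S lies to the right of P in period 3, so the across-period effect alone puts S higher.
F > S: both effects reinforce here, so F is clearly the higher of the two.
For reference (Pauling): F 3.98, Si 1.90, P 2.19, S 2.58, Sr 0.95.
So from lowest to highest: Sr < Si < P < S < F.

Sr, Si, P, S, F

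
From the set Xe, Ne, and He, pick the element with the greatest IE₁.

He is in period 1, group 18; Ne is in period 2, group 18; Xe is in period 5, group 18.
Removing the outermost electron gets harder across a period and easier down a group.
All are in group 18, so first ionization energy increases up the group.
The greatest IE₁ among these belongs to He.

He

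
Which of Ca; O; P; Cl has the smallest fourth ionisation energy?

P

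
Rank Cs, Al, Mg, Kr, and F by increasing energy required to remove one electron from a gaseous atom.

F is in period 2, group 17; Mg is in period 3, group 2; Al is in period 3, group 13; Kr is in period 4, group 18; Cs is in period 6, group 1.
Removing the outermost electron gets harder across a period and easier down a group.
These span different periods and groups, so the two trends combine.
Al > Cs: both effects reinforce here, so Al is clearly the higher of the two.
Mg > Al: this pair runs against the simple trend — see the exception note.
Kr > Mg: the two effects oppose for this pair; the across-period effect wins (1351 vs 738 kJ/mol).
F > Kr: period and group pull opposite ways; the down-group shift dominates (1681 vs 1351 kJ/mol).
Note the exception: Mg has a higher first ionization energy than Al, contrary to the simple trend — Al's single 3p electron is easier to remove than one from Mg's filled 3s².
Approximate values (kJ/mol): F 1681, Mg 738, Al 578, Kr 1351, Cs 376.
So from lowest to highest: Cs < Al < Mg < Kr < F.

Cs, Al, Mg, Kr, F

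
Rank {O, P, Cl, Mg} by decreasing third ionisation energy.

After 2 electrons have been removed, what remains? O²⁺ still has 4 valence electrons; P²⁺ still has 3 valence electrons; Cl²⁺ still has 5 valence electrons; Mg²⁺ is the bare [Ne] core.
Core electrons are held far more tightly than valence electrons, so Mg tops the IE_3 order.
Valence configurations: O²⁺ [He]2s²2p², P²⁺ [Ne]3s²3p¹, Cl²⁺ [Ne]3s²3p³.
Approximate IE_3 values (kJ/mol): O 5300, P 2914, Cl 3822, Mg 7733.
So the third ionization energies run P < Cl < O < Mg.

Mg > O > Cl > P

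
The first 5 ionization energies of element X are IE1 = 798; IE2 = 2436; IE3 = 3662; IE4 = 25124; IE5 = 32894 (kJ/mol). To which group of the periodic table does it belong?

Look for the largest jump between consecutive ionization energies: IE4/IE3 ≈ 6.9, far larger than any earlier ratio.
That jump marks the point where a core electron is being removed. So the atom has 3 valence electrons.
A main-group element with 3 valence electrons is in group 13.

Group 13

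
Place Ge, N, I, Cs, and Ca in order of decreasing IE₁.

N, I, Ge, Ca, Cs

N is in period 2, group 15; Ca is in period 4, group 2; Ge is in period 4, group 14; I is in period 5, group 17; Cs is in period 6, group 1.
IE₁ increases left→right with effective nuclear charge and decreases top→bottom as the valence shell moves farther out.
Here both period and group differ, so the two effects have to be weighed against each other.
Ca > Cs: relative to Cs, both the across-period and down-group shifts push Ca's first ionization energy up.
Ge > Ca: both are in period 4; the period trend gives Ge the larger value.
I > Ge: period and group pull opposite ways; the across-period shift dominates (1008 vs 762 kJ/mol).
N > I: period and group pull opposite ways; the down-group shift dominates (1402 vs 1008 kJ/mol).
Tabulated first ionization energy (kJ/mol): N 1402, Ca 590, Ge 762, I 1008, Cs 376.
So from highest to lowest: N > I > Ge > Ca > Cs.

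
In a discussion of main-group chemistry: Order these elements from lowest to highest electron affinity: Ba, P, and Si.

Ba < P < Si

Si is in period 3, group 14; P is in period 3, group 15; Ba is in period 6, group 2.
Adding an electron releases more energy for atoms nearer the top right (short of the noble gases).
These span different periods and groups, so the two trends combine.
P > Ba: both effects reinforce here, so P is clearly the higher of the two.
Si > P: this pair runs against the simple trend — see the exception note.
Note the exception: Si has a higher electron affinity than P, contrary to the simple trend — adding an electron to P's half-filled 3p³ is unfavourable, so Si (3p²) has the more exothermic EA.
Tabulated electron affinity (kJ/mol): Si 134, P 72, Ba 14.
So from lowest to highest: Ba < P < Si.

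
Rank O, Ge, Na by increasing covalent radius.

O < Ge < Na

O is in period 2, group 16; Na is in period 3, group 1; Ge is in period 4, group 14.
Radius decreases left→right (rising Z_eff, same n) and increases top→bottom (higher n).
Here both period and group differ, so the two effects have to be weighed against each other.
Ge > O: both effects reinforce here, so Ge is clearly the larger of the two.
Na > Ge: the two effects oppose for this pair; the across-period effect wins (155 vs 121 pm).
Approximate values (pm): O 63, Na 155, Ge 121.
So from smallest to largest: O < Ge < Na.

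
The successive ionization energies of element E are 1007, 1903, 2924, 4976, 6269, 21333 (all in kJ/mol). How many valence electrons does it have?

Look for the largest jump between consecutive ionization energies: IE6/IE5 ≈ 3.4, far larger than any earlier ratio.
That jump marks the point where a core electron is being removed. So the atom has 5 valence electrons.

5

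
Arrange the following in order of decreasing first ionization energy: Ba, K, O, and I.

O is in period 2, group 16; K is in period 4, group 1; I is in period 5, group 17; Ba is in period 6, group 2.
First ionization energy rises across a period (greater Z_eff holds electrons more tightly) and falls down a group (valence electrons are farther from the nucleus).
Neither a single period nor a single group — weigh both effects.
Ba > K: the two effects oppose for this pair; the across-period effect wins (503 vs 419 kJ/mol).
I > Ba: relative to Ba, both the across-period and down-group shifts push I's first ionization energy up.
O > I: period and group pull opposite ways; the down-group shift dominates (1314 vs 1008 kJ/mol).
Approximate values (kJ/mol): O 1314, K 419, I 1008, Ba 503.
So from highest to lowest: O > I > Ba > K.

O, I, Ba, K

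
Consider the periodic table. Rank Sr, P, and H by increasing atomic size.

H is in period 1, group 1; P is in period 3, group 15; Sr is in period 5, group 2.
Radius decreases left→right (rising Z_eff, same n) and increases top→bottom (higher n).
Here both period and group differ, so the two effects have to be weighed against each other.
P > H: period and group pull opposite ways; the down-group shift dominates (111 vs 32 pm).
Sr > P: both effects reinforce here, so Sr is clearly the larger of the two.
For reference (pm): H 32, P 111, Sr 185.
So from smallest to largest: H < P < Sr.

H, P, Sr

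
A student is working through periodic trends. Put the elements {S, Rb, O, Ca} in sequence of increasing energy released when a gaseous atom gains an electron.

O is in period 2, group 16; S is in period 3, group 16; Ca is in period 4, group 2; Rb is in period 5, group 1.
Atoms with high Z_eff and room in the valence shell (especially the halogens) have the most exothermic electron affinities.
Here both period and group differ, so the two effects have to be weighed against each other.
Rb > Ca: this pair runs against the simple trend — see the exception note.
O > Rb: relative to Rb, both the across-period and down-group shifts push O's electron affinity up.
S > O: this pair runs against the simple trend — see the exception note.
Note the exception: Rb has a higher electron affinity than Ca, contrary to the simple trend — adding an electron to Ca (ns²) has to open a new, higher-energy np subshell, which is unfavourable.
Note the exception: S has a higher electron affinity than O, contrary to the simple trend — the compact 2p subshell of O repels the added electron more than S's larger 3p does.
Tabulated electron affinity (kJ/mol): O 141, S 200, Ca 2, Rb 47.
So from lowest to highest: Ca < Rb < O < S.

Ca, Rb, O, S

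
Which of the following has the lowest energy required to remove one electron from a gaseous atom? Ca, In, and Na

Na

First ionization energy rises across a period (greater Z_eff holds electrons more tightly) and falls down a group (valence electrons are farther from the nucleus).
A diagonal step moves right (one effect) and down (the opposite effect) at once.
In > Na: the two effects oppose for this pair; the across-period effect wins (558 vs 496 kJ/mol).
Ca > In: period and group pull opposite ways; the down-group shift dominates (590 vs 558 kJ/mol).
For reference (kJ/mol): Na 496, Ca 590, In 558.
The lowest energy required to remove one electron from a gaseous atom among these belongs to Na.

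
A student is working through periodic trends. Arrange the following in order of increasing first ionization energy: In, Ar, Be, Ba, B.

Be is in period 2, group 2; B is in period 2, group 13; Ar is in period 3, group 18; In is in period 5, group 13; Ba is in period 6, group 2.
IE₁ increases left→right with effective nuclear charge and decreases top→bottom as the valence shell moves farther out.
Here both period and group differ, so the two effects have to be weighed against each other.
In > Ba: relative to Ba, both the across-period and down-group shifts push In's first ionization energy up.
B > In: B sits above In in group 13, so the down-group effect alone puts B higher.
Be > B: this pair runs against the simple trend — see the exception note.
Ar > Be: the two effects oppose for this pair; the across-period effect wins (1521 vs 900 kJ/mol).
Note the exception: Be has a higher first ionization energy than B, contrary to the simple trend — removing B's lone 2p electron is easier than breaking Be's filled 2s².
Approximate values (kJ/mol): Be 900, B 801, Ar 1521, In 558, Ba 503.
So from lowest to highest: Ba < In < B < Be < Ar.

Ba < In < B < Be < Ar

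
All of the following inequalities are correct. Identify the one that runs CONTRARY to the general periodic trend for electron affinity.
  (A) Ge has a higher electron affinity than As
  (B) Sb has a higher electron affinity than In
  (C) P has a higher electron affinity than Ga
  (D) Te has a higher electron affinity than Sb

The general trend: electron affinity increases across a period and decreases down a group.
(A) Ge (period 4, group 14) vs As (period 4, group 15): the stated order contradicts the simple trend.
(B) Sb (period 5, group 15) vs In (period 5, group 13): the stated order agrees with the simple trend.
(C) P (period 3, group 15) vs Ga (period 4, group 13): the stated order agrees with the simple trend.
(D) Te (period 5, group 16) vs Sb (period 5, group 15): the stated order agrees with the simple trend.
The exception is (A): adding an electron to As's half-filled 4p³ is unfavourable, so Ge (4p²) has the more exothermic EA.

(A)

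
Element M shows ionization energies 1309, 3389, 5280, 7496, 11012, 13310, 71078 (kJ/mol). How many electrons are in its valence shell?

6

Look for the largest jump between consecutive ionization energies: IE7/IE6 ≈ 5.3, far larger than any earlier ratio.
That jump marks the point where a core electron is being removed. So the atom has 6 valence electrons.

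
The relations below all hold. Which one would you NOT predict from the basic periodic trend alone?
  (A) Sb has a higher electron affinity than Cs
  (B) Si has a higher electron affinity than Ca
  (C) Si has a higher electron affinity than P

(C)

The general trend: electron affinity increases across a period and decreases down a group.
(A) Sb (period 5, group 15) vs Cs (period 6, group 1): the stated order agrees with the simple trend.
(B) Si (period 3, group 14) vs Ca (period 4, group 2): the stated order agrees with the simple trend.
(C) Si (period 3, group 14) vs P (period 3, group 15): the stated order contradicts the simple trend.
The exception is (C): adding an electron to P's half-filled 3p³ is unfavourable, so Si (3p²) has the more exothermic EA.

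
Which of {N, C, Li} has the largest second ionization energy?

Li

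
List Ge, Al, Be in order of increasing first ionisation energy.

Be is in period 2, group 2; Al is in period 3, group 13; Ge is in period 4, group 14.
IE₁ increases left→right with effective nuclear charge and decreases top→bottom as the valence shell moves farther out.
A diagonal step moves right (one effect) and down (the opposite effect) at once.
Ge > Al: the two effects oppose for this pair; the across-period effect wins (762 vs 578 kJ/mol).
Be > Ge: period and group pull opposite ways; the down-group shift dominates (900 vs 762 kJ/mol).
Approximate values (kJ/mol): Be 900, Al 578, Ge 762.
So from lowest to highest: Al < Ge < Be.

Al, Ge, Be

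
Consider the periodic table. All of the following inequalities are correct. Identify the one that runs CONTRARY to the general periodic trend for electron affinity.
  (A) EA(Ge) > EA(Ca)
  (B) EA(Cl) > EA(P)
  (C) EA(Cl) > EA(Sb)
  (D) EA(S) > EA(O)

(D)

The general trend: electron affinity increases across a period and decreases down a group.
(A) Ge (period 4, group 14) vs Ca (period 4, group 2): the stated order agrees with the simple trend.
(B) Cl (period 3, group 17) vs P (period 3, group 15): the stated order agrees with the simple trend.
(C) Cl (period 3, group 17) vs Sb (period 5, group 15): the stated order agrees with the simple trend.
(D) S (period 3, group 16) vs O (period 2, group 16): the stated order contradicts the simple trend.
The exception is (D): the compact 2p subshell of O repels the added electron more than S's larger 3p does.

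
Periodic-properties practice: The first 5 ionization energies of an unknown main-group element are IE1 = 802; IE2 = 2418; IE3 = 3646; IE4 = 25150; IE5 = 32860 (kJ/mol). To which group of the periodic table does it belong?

Group 13

Look for the largest jump between consecutive ionization energies: IE4/IE3 ≈ 6.9, far larger than any earlier ratio.
That jump marks the point where a core electron is being removed. So the atom has 3 valence electrons.
A main-group element with 3 valence electrons is in group 13.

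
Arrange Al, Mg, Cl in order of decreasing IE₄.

Consider each +3 ion: Al³⁺ is the bare [Ne] core; Mg³⁺ is already 1 electron into the core; Cl³⁺ still has 4 valence electrons.
Core electrons are held far more tightly than valence electrons, so Mg and Al top the IE_4 order.
Approximate IE_4 values (kJ/mol): Al 11577, Mg 10543, Cl 5159.
Hence IE_4: Cl < Mg < Al.

Al, Mg, Cl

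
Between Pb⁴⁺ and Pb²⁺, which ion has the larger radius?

Pb²⁺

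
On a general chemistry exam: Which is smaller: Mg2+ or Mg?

Mg2+

Forming Mg2+ removes 2 electrons from Mg. Fewer electrons for the same nuclear charge means less shielding and a higher Z_eff on the remaining electrons, and for main-group metals the entire outer shell is lost.
A cation is smaller than its parent atom: Mg2+ < Mg.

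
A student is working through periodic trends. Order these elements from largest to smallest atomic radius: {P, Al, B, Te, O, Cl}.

Te, Al, P, Cl, B, O

B is in period 2, group 13; O is in period 2, group 16; Al is in period 3, group 13; P is in period 3, group 15; Cl is in period 3, group 17; Te is in period 5, group 16.
Radius decreases left→right (rising Z_eff, same n) and increases top→bottom (higher n).
Here both period and group differ, so the two effects have to be weighed against each other.
B > O: B lies to the left of O in period 2, so the across-period effect alone puts B larger.
Cl > B: the two effects oppose for this pair; the down-group effect wins (99 vs 85 pm).
P > Cl: P lies to the left of Cl in period 3, so the across-period effect alone puts P larger.
Al > P: both are in period 3; the period trend gives Al the larger value.
Te > Al: period and group pull opposite ways; the down-group shift dominates (136 vs 126 pm).
Tabulated atomic radius (pm): B 85, O 63, Al 126, P 111, Cl 99, Te 136.
So from largest to smallest: Te > Al > P > Cl > B > O.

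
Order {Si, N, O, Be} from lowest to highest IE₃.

Si < N < O < Be

Consider each +2 ion: Si²⁺ still has 2 valence electrons; N²⁺ still has 3 valence electrons; O²⁺ still has 4 valence electrons; Be²⁺ is the bare [He] core.
Breaking into a closed-shell core is much more expensive than removing a leftover valence electron — Be has the largest IE_3 here.
Valence configurations: Si²⁺ [Ne]3s², N²⁺ [He]2s²2p¹, O²⁺ [He]2s²2p².
Approximate IE_3 values (kJ/mol): Si 3232, N 4578, O 5300, Be 14849.
So the third ionization energies run Si < N < O < Be.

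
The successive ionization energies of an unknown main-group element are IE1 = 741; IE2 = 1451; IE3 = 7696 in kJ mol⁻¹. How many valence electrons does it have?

2

Look for the largest jump between consecutive ionization energies: IE3/IE2 ≈ 5.3, far larger than any earlier ratio.
That jump marks the point where a core electron is being removed. So the atom has 2 valence electrons.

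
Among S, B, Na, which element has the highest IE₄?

B

After 3 electrons have been removed, what remains? S³⁺ still has 3 valence electrons; B³⁺ is the bare [He] core; Na³⁺ is already 2 electrons into the core.
Core electrons are held far more tightly than valence electrons, so Na and B top the IE_4 order.
The numbers (kJ/mol): S 4556, B 25026, Na 9543.
So the fourth ionization energies run S < Na < B.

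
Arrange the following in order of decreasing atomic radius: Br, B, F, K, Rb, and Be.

Be is in period 2, group 2; B is in period 2, group 13; F is in period 2, group 17; K is in period 4, group 1; Br is in period 4, group 17; Rb is in period 5, group 1.
Across a period the added protons contract the valence shell; down a group each new principal shell makes the atom larger.
Neither a single period nor a single group — weigh both effects.
B > F: both are in period 2; the period trend gives B the larger value.
Be > B: both are in period 2; the period trend gives Be the larger value.
Br > Be: period and group pull opposite ways; the down-group shift dominates (114 vs 102 pm).
K > Br: K lies to the left of Br in period 4, so the across-period effect alone puts K larger.
Rb > K: they share group 1; the group trend gives Rb the larger value.
For reference (pm): Be 102, B 85, F 64, K 196, Br 114, Rb 210.
So from largest to smallest: Rb > K > Br > Be > B > F.

Rb > K > Br > Be > B > F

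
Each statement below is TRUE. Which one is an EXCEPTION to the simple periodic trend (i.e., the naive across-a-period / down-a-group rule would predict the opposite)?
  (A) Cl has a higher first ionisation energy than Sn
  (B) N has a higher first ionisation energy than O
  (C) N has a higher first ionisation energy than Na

The general trend: first ionisation energy increases across a period and decreases down a group.
(A) Cl (period 3, group 17) vs Sn (period 5, group 14): the stated order agrees with the simple trend.
(B) N (period 2, group 15) vs O (period 2, group 16): the stated order contradicts the simple trend.
(C) N (period 2, group 15) vs Na (period 3, group 1): the stated order agrees with the simple trend.
The exception is (B): pairing an electron in O's 2p⁴ costs repulsion energy, so O ionizes more easily than half-filled N (2p³).

(B)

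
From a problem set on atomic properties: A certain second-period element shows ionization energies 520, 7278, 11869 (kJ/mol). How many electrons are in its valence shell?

1

Look for the largest jump between consecutive ionization energies: IE2/IE1 ≈ 14.0, far larger than any earlier ratio.
That jump marks the point where a core electron is being removed. So the atom has 1 valence electron.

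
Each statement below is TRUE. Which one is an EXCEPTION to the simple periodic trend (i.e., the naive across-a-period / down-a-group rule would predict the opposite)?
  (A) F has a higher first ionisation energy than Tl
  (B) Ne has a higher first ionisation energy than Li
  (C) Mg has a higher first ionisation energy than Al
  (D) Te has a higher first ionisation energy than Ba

(C)

The general trend: first ionisation energy increases across a period and decreases down a group.
(A) F (period 2, group 17) vs Tl (period 6, group 13): the stated order agrees with the simple trend.
(B) Ne (period 2, group 18) vs Li (period 2, group 1): the stated order agrees with the simple trend.
(C) Mg (period 3, group 2) vs Al (period 3, group 13): the stated order contradicts the simple trend.
(D) Te (period 5, group 16) vs Ba (period 6, group 2): the stated order agrees with the simple trend.
The exception is (C): Al's single 3p electron is easier to remove than one from Mg's filled 3s².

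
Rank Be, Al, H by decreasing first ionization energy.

H > Be > Al

H is in period 1, group 1; Be is in period 2, group 2; Al is in period 3, group 13.
Across a period the outer electron is held more tightly (higher IE₁); down a group it sits in a higher shell, more shielded, and comes off more easily.
These sit on a diagonal, where the across-period and down-group effects partly cancel.
Be > Al: period and group pull opposite ways; the down-group shift dominates (900 vs 578 kJ/mol).
H > Be: period and group pull opposite ways; the down-group shift dominates (1312 vs 900 kJ/mol).
Approximate values (kJ/mol): H 1312, Be 900, Al 578.
So from highest to lowest: H > Be > Al.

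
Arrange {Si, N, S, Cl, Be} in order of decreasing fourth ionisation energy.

Be > N > Cl > S > Si

The fourth ionization energy removes an electron from the +3 ion. For each element: Si³⁺ still has 1 valence electron; N³⁺ still has 2 valence electrons; S³⁺ still has 3 valence electrons; Cl³⁺ still has 4 valence electrons; Be³⁺ is already 1 electron into the core.
Pulling an electron out of a noble-gas core costs far more than removing a remaining valence electron, so Be sits at the high end of IE_4.
Valence configurations: Si³⁺ [Ne]3s¹, N³⁺ [He]2s², S³⁺ [Ne]3s²3p¹, Cl³⁺ [Ne]3s²3p².
The numbers (kJ/mol): Si 4356, N 7475, S 4556, Cl 5159, Be 21007.
Putting it together, IE_4: Si < S < Cl < N < Be.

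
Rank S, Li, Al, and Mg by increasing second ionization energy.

The second ionization energy removes an electron from the +1 ion. For each element: S⁺ still has 5 valence electrons; Li⁺ is the bare [He] core; Al⁺ still has 2 valence electrons; Mg⁺ still has 1 valence electron.
Pulling an electron out of a noble-gas core costs far more than removing a remaining valence electron, so Li sits at the high end of IE_2.
Valence configurations: S⁺ [Ne]3s²3p³, Al⁺ [Ne]3s², Mg⁺ [Ne]3s¹.
The numbers (kJ/mol): S 2252, Li 7298, Al 1817, Mg 1451.
So the second ionization energies run Mg < Al < S < Li.

Mg < Al < S < Li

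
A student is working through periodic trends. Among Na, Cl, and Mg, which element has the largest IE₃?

Consider each +2 ion: Na²⁺ is already 1 electron into the core; Cl²⁺ still has 5 valence electrons; Mg²⁺ is the bare [Ne] core.
Pulling an electron out of a noble-gas core costs far more than removing a remaining valence electron, so Na and Mg sit at the high end of IE_3.
Tabulated IE_3 (kJ/mol): Na 6910, Cl 3822, Mg 7733.
So the third ionization energies run Cl < Na < Mg.

Mg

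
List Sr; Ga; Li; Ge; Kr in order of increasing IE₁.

Li is in period 2, group 1; Ga is in period 4, group 13; Ge is in period 4, group 14; Kr is in period 4, group 18; Sr is in period 5, group 2.
IE₁ increases left→right with effective nuclear charge and decreases top→bottom as the valence shell moves farther out.
Neither a single period nor a single group — weigh both effects.
Sr > Li: period and group pull opposite ways; the across-period shift dominates (550 vs 520 kJ/mol).
Ga > Sr: both effects reinforce here, so Ga is clearly the higher of the two.
Ge > Ga: both are in period 4; the period trend gives Ge the larger value.
Kr > Ge: both are in period 4; the period trend gives Kr the larger value.
Approximate values (kJ/mol): Li 520, Ga 579, Ge 762, Kr 1351, Sr 550.
So from lowest to highest: Li < Sr < Ga < Ge < Kr.

Li < Sr < Ga < Ge < Kr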